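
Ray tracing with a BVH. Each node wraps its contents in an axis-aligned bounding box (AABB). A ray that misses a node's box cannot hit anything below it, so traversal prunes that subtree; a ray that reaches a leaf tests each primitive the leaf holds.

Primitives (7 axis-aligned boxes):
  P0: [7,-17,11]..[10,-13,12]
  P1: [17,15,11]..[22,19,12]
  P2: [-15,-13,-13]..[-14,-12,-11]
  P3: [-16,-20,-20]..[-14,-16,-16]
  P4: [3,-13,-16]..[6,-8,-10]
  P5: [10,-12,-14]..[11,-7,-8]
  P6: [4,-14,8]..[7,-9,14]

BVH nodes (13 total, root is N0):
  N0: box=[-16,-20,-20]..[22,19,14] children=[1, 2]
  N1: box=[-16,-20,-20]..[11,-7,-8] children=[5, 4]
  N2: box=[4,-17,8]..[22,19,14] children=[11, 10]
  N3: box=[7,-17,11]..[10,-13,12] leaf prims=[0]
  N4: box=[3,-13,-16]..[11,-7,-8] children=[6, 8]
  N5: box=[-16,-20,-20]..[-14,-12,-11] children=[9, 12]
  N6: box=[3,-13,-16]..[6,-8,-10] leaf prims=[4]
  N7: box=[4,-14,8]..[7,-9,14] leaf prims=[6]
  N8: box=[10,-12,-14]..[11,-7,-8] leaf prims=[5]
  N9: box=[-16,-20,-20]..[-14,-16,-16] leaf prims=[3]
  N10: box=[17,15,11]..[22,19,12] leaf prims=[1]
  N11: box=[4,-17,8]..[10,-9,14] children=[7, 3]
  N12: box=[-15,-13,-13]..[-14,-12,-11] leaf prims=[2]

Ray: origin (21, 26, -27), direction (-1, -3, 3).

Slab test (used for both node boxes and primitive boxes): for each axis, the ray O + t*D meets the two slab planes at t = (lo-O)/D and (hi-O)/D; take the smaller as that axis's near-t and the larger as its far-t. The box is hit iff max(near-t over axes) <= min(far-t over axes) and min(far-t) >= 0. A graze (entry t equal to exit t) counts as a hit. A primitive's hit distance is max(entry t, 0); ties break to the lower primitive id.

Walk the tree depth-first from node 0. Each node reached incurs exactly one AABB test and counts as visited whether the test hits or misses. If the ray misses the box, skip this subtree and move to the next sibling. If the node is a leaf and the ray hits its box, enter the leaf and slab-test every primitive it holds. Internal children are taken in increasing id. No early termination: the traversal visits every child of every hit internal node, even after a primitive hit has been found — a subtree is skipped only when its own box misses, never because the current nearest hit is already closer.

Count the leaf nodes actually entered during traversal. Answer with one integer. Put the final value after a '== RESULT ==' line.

Trace the traversal:
N0 x:[-1,37] y:[7/3,46/3] z:[7/3,41/3] -> hit [7/3,41/3], descend [1, 2]
  N1 x:[10,37] y:[11,46/3] z:[7/3,19/3] -> miss, prune
  N2 x:[-1,17] y:[7/3,43/3] z:[35/3,41/3] -> hit [35/3,41/3], descend [10, 11]
    N10 x:[-1,4] y:[7/3,11/3] z:[38/3,13] -> miss, prune
    N11 x:[11,17] y:[35/3,43/3] z:[35/3,41/3] -> hit [35/3,41/3], descend [3, 7]
      N3 x:[11,14] y:[13,43/3] z:[38/3,13] -> hit [13,13] leaf, test {P0@t=13}
      N7 x:[14,17] y:[35/3,40/3] z:[35/3,41/3] -> miss, prune

Summary -> nodes [0, 1, 2, 10, 11, 3, 7]; box-tests=7; leaf-entries=1; first=P0

== RESULT ==
1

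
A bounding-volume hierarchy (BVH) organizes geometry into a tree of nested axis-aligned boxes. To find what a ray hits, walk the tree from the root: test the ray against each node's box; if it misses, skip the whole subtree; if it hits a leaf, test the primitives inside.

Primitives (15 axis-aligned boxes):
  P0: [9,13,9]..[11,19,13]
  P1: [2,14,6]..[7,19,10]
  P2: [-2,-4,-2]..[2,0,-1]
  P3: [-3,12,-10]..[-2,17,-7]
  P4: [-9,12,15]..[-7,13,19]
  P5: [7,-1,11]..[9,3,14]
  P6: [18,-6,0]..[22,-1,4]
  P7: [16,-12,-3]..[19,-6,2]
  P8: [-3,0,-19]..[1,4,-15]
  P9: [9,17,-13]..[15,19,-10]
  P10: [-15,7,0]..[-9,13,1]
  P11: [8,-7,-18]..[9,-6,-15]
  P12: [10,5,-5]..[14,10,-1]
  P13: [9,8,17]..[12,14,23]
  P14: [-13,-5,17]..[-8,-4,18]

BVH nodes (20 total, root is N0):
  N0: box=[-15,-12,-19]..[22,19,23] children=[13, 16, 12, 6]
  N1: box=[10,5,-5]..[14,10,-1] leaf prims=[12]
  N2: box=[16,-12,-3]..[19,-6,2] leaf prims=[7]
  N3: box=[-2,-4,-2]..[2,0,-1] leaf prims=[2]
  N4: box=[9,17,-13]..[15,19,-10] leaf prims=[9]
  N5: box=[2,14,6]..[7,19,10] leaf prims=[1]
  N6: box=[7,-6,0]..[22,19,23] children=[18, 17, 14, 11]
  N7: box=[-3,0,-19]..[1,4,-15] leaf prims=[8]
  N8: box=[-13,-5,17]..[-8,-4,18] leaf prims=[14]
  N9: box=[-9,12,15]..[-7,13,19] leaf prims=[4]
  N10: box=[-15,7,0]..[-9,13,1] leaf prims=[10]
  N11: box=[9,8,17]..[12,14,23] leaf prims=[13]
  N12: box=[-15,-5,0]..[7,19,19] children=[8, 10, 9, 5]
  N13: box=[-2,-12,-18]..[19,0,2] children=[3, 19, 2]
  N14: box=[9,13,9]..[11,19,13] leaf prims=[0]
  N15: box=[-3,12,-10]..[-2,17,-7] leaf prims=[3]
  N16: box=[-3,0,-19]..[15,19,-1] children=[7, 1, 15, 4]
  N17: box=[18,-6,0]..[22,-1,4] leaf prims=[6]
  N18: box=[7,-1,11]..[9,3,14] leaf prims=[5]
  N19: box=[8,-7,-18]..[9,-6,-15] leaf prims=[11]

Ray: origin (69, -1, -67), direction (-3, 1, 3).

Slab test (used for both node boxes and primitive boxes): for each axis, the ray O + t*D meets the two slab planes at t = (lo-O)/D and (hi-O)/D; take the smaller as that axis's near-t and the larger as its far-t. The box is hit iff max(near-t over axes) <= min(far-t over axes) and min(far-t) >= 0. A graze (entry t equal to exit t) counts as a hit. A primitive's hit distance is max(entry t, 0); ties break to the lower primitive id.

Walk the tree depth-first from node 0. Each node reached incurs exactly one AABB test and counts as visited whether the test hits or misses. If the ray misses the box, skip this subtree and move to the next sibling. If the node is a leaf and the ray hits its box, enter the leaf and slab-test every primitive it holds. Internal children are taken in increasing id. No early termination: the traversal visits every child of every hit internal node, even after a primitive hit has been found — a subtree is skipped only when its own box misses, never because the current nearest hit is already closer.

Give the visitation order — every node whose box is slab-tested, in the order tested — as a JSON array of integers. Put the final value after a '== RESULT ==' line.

Walk:
N0 x:[47/3,28] y:[-11,20] z:[16,30] -> hit [16,20], descend [6, 12, 13, 16]
  N6 x:[47/3,62/3] y:[-5,20] z:[67/3,30] -> miss, prune
  N12 x:[62/3,28] y:[-4,20] z:[67/3,86/3] -> miss, prune
  N13 x:[50/3,71/3] y:[-11,1] z:[49/3,23] -> miss, prune
  N16 x:[18,24] y:[1,20] z:[16,22] -> hit [18,20], descend [1, 4, 7, 15]
    N1 x:[55/3,59/3] y:[6,11] z:[62/3,22] -> miss, prune
    N4 x:[18,20] y:[18,20] z:[18,19] -> hit [18,19] leaf, test {P9@t=18}
    N7 x:[68/3,24] y:[1,5] z:[16,52/3] -> miss, prune
    N15 x:[71/3,24] y:[13,18] z:[19,20] -> miss, prune

Visited [0, 6, 12, 13, 16, 1, 4, 7, 15]. Tests: 9 box, 1 leaf. Nearest: P9.

== RESULT ==
[0, 6, 12, 13, 16, 1, 4, 7, 15]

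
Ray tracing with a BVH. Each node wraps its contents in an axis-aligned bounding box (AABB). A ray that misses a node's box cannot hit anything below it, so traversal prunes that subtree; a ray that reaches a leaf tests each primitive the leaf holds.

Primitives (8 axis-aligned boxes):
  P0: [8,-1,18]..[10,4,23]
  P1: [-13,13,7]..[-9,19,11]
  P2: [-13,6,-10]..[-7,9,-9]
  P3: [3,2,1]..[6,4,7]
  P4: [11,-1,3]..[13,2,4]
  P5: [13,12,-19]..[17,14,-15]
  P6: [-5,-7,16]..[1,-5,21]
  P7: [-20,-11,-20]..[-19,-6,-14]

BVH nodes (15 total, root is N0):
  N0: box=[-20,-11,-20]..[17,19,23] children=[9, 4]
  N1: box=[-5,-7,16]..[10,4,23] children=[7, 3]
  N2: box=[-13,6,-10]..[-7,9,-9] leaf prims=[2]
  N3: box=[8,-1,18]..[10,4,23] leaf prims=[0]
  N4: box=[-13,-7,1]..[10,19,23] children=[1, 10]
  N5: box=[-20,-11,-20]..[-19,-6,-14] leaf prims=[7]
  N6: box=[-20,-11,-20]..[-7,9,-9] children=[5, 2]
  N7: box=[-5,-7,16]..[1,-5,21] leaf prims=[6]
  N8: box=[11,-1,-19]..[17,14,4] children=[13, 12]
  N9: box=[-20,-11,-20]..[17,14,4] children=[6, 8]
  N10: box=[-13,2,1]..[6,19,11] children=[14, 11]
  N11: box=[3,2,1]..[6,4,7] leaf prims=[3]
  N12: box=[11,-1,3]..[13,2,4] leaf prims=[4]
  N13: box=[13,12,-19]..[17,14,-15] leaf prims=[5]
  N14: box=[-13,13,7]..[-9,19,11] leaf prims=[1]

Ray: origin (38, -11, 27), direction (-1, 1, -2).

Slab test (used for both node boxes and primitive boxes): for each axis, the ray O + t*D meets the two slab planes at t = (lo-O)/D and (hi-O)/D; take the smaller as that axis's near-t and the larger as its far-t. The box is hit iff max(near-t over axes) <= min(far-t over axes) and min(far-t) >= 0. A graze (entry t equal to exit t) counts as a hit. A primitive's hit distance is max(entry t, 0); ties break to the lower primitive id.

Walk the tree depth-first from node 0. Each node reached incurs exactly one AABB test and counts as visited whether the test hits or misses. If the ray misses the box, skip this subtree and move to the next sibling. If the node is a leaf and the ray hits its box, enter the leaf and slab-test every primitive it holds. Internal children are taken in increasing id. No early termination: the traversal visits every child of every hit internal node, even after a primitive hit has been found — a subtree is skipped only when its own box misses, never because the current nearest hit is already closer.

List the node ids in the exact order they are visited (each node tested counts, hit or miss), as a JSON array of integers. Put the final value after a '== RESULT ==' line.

Walk:
N0 x:[21,58] y:[0,30] z:[2,47/2] -> hit [21,47/2], descend [4, 9]
  N4 x:[28,51] y:[4,30] z:[2,13] -> miss, prune
  N9 x:[21,58] y:[0,25] z:[23/2,47/2] -> hit [21,47/2], descend [6, 8]
    N6 x:[45,58] y:[0,20] z:[18,47/2] -> miss, prune
    N8 x:[21,27] y:[10,25] z:[23/2,23] -> hit [21,23], descend [12, 13]
      N12 x:[25,27] y:[10,13] z:[23/2,12] -> miss, prune
      N13 x:[21,25] y:[23,25] z:[21,23] -> hit [23,23] leaf, test {P5@t=23}

Visited [0, 4, 9, 6, 8, 12, 13]. Tests: 7 box, 1 leaf. Nearest: P5.

== RESULT ==
[0, 4, 9, 6, 8, 12, 13]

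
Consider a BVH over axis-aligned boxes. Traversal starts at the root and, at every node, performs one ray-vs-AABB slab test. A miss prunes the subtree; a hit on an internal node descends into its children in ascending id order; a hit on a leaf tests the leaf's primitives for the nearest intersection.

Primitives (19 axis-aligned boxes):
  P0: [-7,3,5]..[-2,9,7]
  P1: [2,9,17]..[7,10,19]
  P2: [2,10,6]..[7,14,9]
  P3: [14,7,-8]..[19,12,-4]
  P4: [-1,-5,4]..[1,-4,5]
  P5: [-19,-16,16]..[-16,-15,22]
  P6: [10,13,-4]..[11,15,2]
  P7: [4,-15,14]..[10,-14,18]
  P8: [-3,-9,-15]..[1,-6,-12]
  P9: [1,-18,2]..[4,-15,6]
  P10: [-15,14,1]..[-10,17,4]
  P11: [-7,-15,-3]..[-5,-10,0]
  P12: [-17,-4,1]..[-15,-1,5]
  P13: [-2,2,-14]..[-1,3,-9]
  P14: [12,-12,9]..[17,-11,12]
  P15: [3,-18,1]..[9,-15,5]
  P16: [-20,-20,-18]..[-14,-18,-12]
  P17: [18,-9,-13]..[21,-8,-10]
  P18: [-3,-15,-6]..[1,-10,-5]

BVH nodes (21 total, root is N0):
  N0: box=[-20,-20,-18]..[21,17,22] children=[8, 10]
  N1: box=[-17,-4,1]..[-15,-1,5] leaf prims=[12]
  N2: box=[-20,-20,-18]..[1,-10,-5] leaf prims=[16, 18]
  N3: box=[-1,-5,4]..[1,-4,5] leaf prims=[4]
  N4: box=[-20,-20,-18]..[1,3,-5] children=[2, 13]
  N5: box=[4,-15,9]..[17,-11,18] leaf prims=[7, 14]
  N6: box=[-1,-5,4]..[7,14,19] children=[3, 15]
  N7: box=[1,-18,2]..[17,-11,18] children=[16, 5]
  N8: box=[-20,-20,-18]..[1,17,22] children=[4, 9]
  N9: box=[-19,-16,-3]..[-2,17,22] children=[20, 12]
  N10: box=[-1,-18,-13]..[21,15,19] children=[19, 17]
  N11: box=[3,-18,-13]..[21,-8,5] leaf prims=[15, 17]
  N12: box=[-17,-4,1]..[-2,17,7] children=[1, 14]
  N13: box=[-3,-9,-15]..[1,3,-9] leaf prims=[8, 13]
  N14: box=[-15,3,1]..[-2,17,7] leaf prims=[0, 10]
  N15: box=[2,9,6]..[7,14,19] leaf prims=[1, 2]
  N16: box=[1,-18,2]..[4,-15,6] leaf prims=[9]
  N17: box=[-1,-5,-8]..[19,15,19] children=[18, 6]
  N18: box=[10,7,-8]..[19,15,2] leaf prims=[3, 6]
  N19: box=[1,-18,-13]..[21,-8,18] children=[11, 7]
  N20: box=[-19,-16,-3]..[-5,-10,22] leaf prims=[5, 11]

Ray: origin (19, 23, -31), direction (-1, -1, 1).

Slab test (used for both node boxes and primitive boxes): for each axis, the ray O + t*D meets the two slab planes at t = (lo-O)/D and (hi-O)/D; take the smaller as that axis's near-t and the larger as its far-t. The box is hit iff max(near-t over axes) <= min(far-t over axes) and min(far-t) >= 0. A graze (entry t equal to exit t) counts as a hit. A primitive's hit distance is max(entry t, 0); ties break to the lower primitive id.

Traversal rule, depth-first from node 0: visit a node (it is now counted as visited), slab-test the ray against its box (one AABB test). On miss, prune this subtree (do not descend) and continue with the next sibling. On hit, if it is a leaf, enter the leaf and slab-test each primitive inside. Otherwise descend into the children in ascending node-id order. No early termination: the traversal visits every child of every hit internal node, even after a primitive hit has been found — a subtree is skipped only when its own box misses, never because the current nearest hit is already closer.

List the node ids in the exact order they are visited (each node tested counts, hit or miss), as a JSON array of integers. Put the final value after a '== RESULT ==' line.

Traverse from the root:
N0 x:[-2,39] y:[6,43] z:[13,53] -> hit [13,39], descend [8, 10]
  N8 x:[18,39] y:[6,43] z:[13,53] -> hit [18,39], descend [4, 9]
    N4 x:[18,39] y:[20,43] z:[13,26] -> hit [20,26], descend [2, 13]
      N2 x:[18,39] y:[33,43] z:[13,26] -> miss, prune
      N13 x:[18,22] y:[20,32] z:[16,22] -> hit [20,22] leaf, test {P8(miss), P13@t=20}
    N9 x:[21,38] y:[6,39] z:[28,53] -> hit [28,38], descend [12, 20]
      N12 x:[21,36] y:[6,27] z:[32,38] -> miss, prune
      N20 x:[24,38] y:[33,39] z:[28,53] -> hit [33,38] leaf, test {P5(miss), P11(miss)}
  N10 x:[-2,20] y:[8,41] z:[18,50] -> hit [18,20], descend [17, 19]
    N17 x:[0,20] y:[8,28] z:[23,50] -> miss, prune
    N19 x:[-2,18] y:[31,41] z:[18,49] -> miss, prune

order=[0, 8, 4, 2, 13, 9, 12, 20, 10, 17, 19]  |boxes|=11  |leaves|=2  hit=P13

== RESULT ==
[0, 8, 4, 2, 13, 9, 12, 20, 10, 17, 19]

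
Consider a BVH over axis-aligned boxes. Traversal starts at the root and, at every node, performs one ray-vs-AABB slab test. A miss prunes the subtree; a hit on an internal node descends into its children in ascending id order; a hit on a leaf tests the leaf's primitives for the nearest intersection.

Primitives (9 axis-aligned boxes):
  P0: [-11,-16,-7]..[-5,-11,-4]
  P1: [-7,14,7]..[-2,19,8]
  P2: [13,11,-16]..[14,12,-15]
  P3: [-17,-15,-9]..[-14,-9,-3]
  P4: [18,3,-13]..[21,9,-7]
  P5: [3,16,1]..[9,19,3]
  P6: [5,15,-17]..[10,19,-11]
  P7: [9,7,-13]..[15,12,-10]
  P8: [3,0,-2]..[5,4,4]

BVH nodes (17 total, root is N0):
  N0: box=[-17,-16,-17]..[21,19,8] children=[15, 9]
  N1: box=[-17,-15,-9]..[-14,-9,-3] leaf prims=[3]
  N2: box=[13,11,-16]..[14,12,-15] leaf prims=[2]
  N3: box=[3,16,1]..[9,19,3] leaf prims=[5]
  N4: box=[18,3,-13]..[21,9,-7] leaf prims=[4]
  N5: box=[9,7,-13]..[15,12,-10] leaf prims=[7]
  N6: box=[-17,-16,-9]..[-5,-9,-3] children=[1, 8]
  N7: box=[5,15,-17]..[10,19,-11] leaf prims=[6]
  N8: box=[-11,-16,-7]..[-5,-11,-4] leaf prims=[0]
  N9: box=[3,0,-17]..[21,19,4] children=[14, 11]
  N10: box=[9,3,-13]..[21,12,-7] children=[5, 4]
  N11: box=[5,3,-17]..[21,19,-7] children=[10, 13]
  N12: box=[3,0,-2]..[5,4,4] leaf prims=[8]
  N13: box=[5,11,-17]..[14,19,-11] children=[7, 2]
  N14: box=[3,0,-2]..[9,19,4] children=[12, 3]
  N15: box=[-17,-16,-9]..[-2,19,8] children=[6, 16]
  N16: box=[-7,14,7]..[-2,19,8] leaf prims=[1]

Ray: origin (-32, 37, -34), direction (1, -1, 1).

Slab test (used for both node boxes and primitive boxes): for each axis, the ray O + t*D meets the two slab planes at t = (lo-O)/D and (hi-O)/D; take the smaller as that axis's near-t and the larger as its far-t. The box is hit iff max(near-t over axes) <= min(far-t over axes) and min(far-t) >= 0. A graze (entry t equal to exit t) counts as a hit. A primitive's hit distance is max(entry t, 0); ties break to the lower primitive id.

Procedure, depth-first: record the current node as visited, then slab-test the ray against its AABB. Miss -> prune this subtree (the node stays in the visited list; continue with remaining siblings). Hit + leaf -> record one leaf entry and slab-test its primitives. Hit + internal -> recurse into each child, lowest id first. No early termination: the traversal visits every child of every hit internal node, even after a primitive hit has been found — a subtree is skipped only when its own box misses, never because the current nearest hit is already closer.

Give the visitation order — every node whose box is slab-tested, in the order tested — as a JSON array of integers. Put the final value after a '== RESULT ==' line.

Traverse from the root:
N0 x:[15,53] y:[18,53] z:[17,42] -> hit [18,42], descend [9, 15]
  N9 x:[35,53] y:[18,37] z:[17,38] -> hit [35,37], descend [11, 14]
    N11 x:[37,53] y:[18,34] z:[17,27] -> miss, prune
    N14 x:[35,41] y:[18,37] z:[32,38] -> hit [35,37], descend [3, 12]
      N3 x:[35,41] y:[18,21] z:[35,37] -> miss, prune
      N12 x:[35,37] y:[33,37] z:[32,38] -> hit [35,37] leaf, test {P8@t=35}
  N15 x:[15,30] y:[18,53] z:[25,42] -> hit [25,30], descend [6, 16]
    N6 x:[15,27] y:[46,53] z:[25,31] -> miss, prune
    N16 x:[25,30] y:[18,23] z:[41,42] -> miss, prune

9 AABB tests over nodes [0, 9, 11, 14, 3, 12, 15, 6, 16]; 1 leaf entered; closest P8.

== RESULT ==
[0, 9, 11, 14, 3, 12, 15, 6, 16]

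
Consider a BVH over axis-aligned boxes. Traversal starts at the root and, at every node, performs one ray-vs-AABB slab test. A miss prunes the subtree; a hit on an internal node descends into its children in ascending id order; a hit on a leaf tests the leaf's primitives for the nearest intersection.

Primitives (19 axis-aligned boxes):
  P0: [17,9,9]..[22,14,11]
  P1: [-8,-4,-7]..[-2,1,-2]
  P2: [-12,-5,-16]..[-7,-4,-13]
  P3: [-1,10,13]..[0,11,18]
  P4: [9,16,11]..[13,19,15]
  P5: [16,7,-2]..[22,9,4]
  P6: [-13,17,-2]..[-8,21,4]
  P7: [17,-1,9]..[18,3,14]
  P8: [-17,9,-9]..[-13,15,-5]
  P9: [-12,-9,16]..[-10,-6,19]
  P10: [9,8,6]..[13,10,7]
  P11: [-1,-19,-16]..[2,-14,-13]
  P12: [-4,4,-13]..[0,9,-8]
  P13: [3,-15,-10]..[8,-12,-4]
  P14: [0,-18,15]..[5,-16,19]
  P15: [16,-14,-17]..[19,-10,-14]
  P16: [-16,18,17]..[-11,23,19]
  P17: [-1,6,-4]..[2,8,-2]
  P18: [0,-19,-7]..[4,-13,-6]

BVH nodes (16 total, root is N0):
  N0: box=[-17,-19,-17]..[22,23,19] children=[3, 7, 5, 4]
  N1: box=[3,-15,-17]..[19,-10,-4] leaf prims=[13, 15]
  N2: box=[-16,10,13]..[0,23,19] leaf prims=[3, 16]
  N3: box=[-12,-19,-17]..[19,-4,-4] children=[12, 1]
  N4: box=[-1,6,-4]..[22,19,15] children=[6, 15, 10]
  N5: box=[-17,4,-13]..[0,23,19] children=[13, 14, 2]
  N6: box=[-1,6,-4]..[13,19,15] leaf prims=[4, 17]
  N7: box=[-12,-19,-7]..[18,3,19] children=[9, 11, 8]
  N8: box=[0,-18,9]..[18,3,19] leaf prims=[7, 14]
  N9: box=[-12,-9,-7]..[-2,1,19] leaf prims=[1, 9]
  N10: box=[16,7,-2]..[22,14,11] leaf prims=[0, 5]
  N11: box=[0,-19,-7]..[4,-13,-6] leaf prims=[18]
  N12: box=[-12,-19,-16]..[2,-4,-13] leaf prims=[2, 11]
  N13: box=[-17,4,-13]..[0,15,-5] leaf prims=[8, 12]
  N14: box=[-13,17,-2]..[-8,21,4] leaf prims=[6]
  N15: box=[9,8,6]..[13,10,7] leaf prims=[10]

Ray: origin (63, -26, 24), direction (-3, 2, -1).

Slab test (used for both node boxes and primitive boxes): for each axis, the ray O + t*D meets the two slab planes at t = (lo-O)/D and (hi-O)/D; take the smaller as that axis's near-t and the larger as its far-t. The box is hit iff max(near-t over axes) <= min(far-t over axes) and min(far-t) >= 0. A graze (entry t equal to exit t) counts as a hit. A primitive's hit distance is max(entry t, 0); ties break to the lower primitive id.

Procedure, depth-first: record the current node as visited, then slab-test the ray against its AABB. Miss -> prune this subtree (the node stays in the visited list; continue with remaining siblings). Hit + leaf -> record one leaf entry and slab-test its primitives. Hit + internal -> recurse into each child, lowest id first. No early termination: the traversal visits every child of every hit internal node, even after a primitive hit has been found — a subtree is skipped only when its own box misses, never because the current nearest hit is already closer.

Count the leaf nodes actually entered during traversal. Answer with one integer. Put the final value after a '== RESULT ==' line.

Traverse from the root:
N0 x:[41/3,80/3] y:[7/2,49/2] z:[5,41] -> hit [41/3,49/2], descend [3, 4, 5, 7]
  N3 x:[44/3,25] y:[7/2,11] z:[28,41] -> miss, prune
  N4 x:[41/3,64/3] y:[16,45/2] z:[9,28] -> hit [16,64/3], descend [6, 10, 15]
    N6 x:[50/3,64/3] y:[16,45/2] z:[9,28] -> hit [50/3,64/3] leaf, test {P4(miss), P17(miss)}
    N10 x:[41/3,47/3] y:[33/2,20] z:[13,26] -> miss, prune
    N15 x:[50/3,18] y:[17,18] z:[17,18] -> hit [17,18] leaf, test {P10@t=17}
  N5 x:[21,80/3] y:[15,49/2] z:[5,37] -> hit [21,49/2], descend [2, 13, 14]
    N2 x:[21,79/3] y:[18,49/2] z:[5,11] -> miss, prune
    N13 x:[21,80/3] y:[15,41/2] z:[29,37] -> miss, prune
    N14 x:[71/3,76/3] y:[43/2,47/2] z:[20,26] -> miss, prune
  N7 x:[15,25] y:[7/2,29/2] z:[5,31] -> miss, prune

order=[0, 3, 4, 6, 10, 15, 5, 2, 13, 14, 7]  |boxes|=11  |leaves|=2  hit=P10

== RESULT ==
2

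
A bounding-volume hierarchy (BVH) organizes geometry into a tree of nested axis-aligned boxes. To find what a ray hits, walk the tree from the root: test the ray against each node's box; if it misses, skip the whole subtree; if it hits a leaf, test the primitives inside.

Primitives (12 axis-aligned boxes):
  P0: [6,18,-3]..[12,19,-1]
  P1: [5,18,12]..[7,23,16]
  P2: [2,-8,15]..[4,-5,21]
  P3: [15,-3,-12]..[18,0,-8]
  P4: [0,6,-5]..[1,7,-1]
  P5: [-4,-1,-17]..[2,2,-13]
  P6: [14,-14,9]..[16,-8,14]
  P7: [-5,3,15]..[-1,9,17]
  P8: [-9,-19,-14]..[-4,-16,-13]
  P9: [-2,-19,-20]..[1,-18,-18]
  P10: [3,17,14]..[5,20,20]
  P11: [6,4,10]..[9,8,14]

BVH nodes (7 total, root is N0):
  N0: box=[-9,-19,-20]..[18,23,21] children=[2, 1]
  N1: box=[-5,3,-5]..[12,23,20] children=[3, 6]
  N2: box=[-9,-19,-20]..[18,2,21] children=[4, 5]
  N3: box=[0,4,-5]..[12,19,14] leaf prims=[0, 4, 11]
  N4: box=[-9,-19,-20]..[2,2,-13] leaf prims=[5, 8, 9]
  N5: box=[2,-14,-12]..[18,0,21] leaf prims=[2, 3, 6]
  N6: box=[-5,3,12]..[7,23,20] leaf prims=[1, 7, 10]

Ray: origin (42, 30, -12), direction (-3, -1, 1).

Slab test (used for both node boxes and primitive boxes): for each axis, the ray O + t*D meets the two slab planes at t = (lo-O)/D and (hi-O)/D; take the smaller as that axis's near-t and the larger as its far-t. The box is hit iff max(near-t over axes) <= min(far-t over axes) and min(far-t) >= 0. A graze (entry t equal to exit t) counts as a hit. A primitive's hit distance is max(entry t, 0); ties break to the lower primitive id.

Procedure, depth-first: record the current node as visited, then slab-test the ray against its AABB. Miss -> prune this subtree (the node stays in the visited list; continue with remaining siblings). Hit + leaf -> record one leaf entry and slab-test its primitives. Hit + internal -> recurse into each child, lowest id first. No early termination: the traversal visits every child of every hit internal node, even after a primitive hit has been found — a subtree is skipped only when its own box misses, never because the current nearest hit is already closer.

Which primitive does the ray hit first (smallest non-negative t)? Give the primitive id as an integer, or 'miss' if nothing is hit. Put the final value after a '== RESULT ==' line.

Traverse from the root:
N0 x:[8,17] y:[7,49] z:[-8,33] -> hit [8,17], descend [1, 2]
  N1 x:[10,47/3] y:[7,27] z:[7,32] -> hit [10,47/3], descend [3, 6]
    N3 x:[10,14] y:[11,26] z:[7,26] -> hit [11,14] leaf, test {P0@t=11, P4(miss), P11(miss)}
    N6 x:[35/3,47/3] y:[7,27] z:[24,32] -> miss, prune
  N2 x:[8,17] y:[28,49] z:[-8,33] -> miss, prune

Visited [0, 1, 3, 6, 2]. Tests: 5 box, 1 leaf. Nearest: P0.

== RESULT ==
0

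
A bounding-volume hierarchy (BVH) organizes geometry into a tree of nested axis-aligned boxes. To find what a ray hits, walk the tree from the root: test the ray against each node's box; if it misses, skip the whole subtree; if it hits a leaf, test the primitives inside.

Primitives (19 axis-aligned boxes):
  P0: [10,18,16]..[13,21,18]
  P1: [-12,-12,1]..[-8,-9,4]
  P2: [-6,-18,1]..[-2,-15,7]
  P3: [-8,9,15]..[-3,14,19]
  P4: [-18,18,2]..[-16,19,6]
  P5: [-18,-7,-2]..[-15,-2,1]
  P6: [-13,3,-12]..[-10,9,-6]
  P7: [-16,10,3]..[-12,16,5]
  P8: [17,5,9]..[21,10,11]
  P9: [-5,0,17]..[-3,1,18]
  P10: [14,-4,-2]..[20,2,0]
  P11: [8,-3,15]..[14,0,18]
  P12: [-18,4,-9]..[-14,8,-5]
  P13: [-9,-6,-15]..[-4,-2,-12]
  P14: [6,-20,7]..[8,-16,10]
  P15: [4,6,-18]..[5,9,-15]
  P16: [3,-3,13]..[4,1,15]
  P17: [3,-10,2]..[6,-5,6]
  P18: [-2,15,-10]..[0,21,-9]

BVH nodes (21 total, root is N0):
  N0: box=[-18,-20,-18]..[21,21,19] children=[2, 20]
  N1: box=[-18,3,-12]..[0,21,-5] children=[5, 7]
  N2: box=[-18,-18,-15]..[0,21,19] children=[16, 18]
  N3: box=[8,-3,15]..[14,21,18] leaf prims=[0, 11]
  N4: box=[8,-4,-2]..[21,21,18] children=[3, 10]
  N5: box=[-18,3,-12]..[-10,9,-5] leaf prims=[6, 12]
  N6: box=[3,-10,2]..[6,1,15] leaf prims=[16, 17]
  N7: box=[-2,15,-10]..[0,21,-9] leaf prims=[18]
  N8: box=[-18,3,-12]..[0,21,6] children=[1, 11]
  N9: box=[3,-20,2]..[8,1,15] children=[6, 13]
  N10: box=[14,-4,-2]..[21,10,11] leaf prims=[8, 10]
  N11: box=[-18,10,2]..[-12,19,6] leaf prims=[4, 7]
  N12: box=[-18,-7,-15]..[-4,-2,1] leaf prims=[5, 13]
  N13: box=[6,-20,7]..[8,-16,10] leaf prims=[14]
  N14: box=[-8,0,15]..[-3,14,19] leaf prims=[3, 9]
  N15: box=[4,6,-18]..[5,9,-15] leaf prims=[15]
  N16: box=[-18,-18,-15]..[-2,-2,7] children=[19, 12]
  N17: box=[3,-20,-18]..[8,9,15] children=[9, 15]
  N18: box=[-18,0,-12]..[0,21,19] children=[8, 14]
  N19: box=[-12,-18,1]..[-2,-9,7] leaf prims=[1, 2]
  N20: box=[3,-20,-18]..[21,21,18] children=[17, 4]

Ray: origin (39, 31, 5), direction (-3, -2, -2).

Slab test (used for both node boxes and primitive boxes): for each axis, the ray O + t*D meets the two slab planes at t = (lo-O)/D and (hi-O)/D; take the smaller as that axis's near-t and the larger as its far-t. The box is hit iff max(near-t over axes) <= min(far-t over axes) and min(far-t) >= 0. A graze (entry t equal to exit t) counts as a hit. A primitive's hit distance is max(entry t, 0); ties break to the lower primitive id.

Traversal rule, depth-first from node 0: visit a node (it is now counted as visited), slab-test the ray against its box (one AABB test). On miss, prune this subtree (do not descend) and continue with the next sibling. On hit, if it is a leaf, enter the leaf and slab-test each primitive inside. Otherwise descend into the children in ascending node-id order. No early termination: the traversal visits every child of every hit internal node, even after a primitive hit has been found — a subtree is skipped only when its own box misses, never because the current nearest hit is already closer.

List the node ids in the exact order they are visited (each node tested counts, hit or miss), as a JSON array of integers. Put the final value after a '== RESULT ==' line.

Traverse from the root:
N0 x:[6,19] y:[5,51/2] z:[-7,23/2] -> hit [6,23/2], descend [2, 20]
  N2 x:[13,19] y:[5,49/2] z:[-7,10] -> miss, prune
  N20 x:[6,12] y:[5,51/2] z:[-13/2,23/2] -> hit [6,23/2], descend [4, 17]
    N4 x:[6,31/3] y:[5,35/2] z:[-13/2,7/2] -> miss, prune
    N17 x:[31/3,12] y:[11,51/2] z:[-5,23/2] -> hit [11,23/2], descend [9, 15]
      N9 x:[31/3,12] y:[15,51/2] z:[-5,3/2] -> miss, prune
      N15 x:[34/3,35/3] y:[11,25/2] z:[10,23/2] -> hit [34/3,23/2] leaf, test {P15@t=34/3}

Summary -> nodes [0, 2, 20, 4, 17, 9, 15]; box-tests=7; leaf-entries=1; first=P15

== RESULT ==
[0, 2, 20, 4, 17, 9, 15]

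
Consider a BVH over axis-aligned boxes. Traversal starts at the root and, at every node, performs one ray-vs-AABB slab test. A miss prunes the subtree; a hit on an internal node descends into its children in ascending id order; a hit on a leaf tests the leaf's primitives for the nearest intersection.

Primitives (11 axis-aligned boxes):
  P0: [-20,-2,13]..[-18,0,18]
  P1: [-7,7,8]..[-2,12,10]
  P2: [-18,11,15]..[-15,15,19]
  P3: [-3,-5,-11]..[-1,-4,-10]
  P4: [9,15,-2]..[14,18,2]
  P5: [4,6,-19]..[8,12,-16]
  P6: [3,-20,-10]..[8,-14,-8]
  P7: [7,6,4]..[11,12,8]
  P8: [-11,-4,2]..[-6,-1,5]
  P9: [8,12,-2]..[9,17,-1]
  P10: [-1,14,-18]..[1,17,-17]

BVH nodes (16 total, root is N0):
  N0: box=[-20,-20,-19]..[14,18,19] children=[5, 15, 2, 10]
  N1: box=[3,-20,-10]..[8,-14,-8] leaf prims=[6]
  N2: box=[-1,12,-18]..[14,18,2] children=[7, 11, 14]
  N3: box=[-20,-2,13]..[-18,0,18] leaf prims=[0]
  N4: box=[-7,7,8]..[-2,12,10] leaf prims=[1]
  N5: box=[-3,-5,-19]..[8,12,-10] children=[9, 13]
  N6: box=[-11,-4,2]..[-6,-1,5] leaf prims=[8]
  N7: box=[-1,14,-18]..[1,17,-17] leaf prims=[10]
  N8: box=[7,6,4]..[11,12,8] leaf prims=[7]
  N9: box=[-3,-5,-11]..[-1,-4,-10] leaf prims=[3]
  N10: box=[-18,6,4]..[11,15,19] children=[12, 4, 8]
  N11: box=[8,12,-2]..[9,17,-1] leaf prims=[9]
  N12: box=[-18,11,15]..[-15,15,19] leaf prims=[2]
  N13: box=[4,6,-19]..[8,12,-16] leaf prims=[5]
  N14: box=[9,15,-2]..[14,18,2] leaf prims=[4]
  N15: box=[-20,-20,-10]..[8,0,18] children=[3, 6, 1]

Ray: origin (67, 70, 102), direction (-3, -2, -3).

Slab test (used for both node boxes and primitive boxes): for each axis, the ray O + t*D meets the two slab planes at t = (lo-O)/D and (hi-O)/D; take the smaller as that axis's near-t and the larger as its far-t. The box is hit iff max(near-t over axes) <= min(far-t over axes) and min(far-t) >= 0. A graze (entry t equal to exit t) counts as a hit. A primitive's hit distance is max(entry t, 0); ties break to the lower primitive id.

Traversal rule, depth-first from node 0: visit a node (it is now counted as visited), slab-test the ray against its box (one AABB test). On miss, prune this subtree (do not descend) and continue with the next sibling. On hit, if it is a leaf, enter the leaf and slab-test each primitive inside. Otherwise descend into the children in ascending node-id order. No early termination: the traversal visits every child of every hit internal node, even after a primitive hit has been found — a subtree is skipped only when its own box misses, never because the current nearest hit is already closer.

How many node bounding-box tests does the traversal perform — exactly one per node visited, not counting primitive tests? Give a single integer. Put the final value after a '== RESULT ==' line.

Trace the traversal:
N0 x:[53/3,29] y:[26,45] z:[83/3,121/3] -> hit [83/3,29], descend [2, 5, 10, 15]
  N2 x:[53/3,68/3] y:[26,29] z:[100/3,40] -> miss, prune
  N5 x:[59/3,70/3] y:[29,75/2] z:[112/3,121/3] -> miss, prune
  N10 x:[56/3,85/3] y:[55/2,32] z:[83/3,98/3] -> hit [83/3,85/3], descend [4, 8, 12]
    N4 x:[23,74/3] y:[29,63/2] z:[92/3,94/3] -> miss, prune
    N8 x:[56/3,20] y:[29,32] z:[94/3,98/3] -> miss, prune
    N12 x:[82/3,85/3] y:[55/2,59/2] z:[83/3,29] -> hit [83/3,85/3] leaf, test {P2@t=83/3}
  N15 x:[59/3,29] y:[35,45] z:[28,112/3] -> miss, prune

Summary -> nodes [0, 2, 5, 10, 4, 8, 12, 15]; box-tests=8; leaf-entries=1; first=P2

== RESULT ==
8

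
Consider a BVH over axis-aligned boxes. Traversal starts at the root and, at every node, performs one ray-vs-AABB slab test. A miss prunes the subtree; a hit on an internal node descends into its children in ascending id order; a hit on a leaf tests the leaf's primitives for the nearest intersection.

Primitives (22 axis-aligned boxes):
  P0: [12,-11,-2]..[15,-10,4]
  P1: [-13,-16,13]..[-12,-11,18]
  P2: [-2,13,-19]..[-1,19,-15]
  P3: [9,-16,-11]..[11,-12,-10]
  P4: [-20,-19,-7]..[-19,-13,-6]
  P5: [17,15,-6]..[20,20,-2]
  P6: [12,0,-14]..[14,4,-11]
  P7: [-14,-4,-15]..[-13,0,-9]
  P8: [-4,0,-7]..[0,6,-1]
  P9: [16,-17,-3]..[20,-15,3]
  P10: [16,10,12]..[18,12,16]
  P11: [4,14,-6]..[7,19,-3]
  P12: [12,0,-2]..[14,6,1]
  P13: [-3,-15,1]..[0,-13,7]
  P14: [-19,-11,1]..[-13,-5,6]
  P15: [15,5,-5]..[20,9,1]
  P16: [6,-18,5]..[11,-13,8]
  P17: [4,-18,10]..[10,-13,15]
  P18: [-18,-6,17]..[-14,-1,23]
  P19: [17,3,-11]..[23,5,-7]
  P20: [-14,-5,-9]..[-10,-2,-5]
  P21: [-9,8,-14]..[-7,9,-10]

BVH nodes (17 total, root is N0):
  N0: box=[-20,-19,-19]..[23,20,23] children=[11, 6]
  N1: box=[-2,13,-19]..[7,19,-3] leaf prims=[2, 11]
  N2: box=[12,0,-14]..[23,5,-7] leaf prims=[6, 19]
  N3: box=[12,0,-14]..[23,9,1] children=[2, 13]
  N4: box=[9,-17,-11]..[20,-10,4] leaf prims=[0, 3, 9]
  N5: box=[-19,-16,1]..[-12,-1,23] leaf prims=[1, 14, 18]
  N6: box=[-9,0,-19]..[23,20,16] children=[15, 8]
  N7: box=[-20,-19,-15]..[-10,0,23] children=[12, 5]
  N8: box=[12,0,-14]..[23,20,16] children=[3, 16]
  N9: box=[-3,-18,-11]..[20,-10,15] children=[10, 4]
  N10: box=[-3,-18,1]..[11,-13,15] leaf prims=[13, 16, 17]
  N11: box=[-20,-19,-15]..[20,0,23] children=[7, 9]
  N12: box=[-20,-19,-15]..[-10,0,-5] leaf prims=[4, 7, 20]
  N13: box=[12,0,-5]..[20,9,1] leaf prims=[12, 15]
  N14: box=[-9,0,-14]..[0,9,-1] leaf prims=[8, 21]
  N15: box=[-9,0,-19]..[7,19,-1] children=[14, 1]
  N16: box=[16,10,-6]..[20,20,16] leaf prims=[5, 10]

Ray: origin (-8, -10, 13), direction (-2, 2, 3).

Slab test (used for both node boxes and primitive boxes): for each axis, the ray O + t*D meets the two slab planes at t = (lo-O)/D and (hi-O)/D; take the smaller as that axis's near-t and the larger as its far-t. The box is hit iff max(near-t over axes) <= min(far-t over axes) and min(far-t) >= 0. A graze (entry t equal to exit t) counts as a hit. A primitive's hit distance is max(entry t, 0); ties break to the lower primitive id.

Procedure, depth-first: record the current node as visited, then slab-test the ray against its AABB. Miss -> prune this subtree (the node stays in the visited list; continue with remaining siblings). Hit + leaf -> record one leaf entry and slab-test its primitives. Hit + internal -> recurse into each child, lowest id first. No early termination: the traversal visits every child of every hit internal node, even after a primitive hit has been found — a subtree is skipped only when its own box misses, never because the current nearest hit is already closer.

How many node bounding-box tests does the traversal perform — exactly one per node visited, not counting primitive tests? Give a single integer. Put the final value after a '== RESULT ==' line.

Traverse from the root:
N0 x:[-31/2,6] y:[-9/2,15] z:[-32/3,10/3] -> hit [-9/2,10/3], descend [6, 11]
  N6 x:[-31/2,1/2] y:[5,15] z:[-32/3,1] -> miss, prune
  N11 x:[-14,6] y:[-9/2,5] z:[-28/3,10/3] -> hit [-9/2,10/3], descend [7, 9]
    N7 x:[1,6] y:[-9/2,5] z:[-28/3,10/3] -> hit [1,10/3], descend [5, 12]
      N5 x:[2,11/2] y:[-3,9/2] z:[-4,10/3] -> hit [2,10/3] leaf, test {P1(miss), P14(miss), P18@t=3}
      N12 x:[1,6] y:[-9/2,5] z:[-28/3,-6] -> miss, prune
    N9 x:[-14,-5/2] y:[-4,0] z:[-8,2/3] -> miss, prune

7 AABB tests over nodes [0, 6, 11, 7, 5, 12, 9]; 1 leaf entered; closest P18.

== RESULT ==
7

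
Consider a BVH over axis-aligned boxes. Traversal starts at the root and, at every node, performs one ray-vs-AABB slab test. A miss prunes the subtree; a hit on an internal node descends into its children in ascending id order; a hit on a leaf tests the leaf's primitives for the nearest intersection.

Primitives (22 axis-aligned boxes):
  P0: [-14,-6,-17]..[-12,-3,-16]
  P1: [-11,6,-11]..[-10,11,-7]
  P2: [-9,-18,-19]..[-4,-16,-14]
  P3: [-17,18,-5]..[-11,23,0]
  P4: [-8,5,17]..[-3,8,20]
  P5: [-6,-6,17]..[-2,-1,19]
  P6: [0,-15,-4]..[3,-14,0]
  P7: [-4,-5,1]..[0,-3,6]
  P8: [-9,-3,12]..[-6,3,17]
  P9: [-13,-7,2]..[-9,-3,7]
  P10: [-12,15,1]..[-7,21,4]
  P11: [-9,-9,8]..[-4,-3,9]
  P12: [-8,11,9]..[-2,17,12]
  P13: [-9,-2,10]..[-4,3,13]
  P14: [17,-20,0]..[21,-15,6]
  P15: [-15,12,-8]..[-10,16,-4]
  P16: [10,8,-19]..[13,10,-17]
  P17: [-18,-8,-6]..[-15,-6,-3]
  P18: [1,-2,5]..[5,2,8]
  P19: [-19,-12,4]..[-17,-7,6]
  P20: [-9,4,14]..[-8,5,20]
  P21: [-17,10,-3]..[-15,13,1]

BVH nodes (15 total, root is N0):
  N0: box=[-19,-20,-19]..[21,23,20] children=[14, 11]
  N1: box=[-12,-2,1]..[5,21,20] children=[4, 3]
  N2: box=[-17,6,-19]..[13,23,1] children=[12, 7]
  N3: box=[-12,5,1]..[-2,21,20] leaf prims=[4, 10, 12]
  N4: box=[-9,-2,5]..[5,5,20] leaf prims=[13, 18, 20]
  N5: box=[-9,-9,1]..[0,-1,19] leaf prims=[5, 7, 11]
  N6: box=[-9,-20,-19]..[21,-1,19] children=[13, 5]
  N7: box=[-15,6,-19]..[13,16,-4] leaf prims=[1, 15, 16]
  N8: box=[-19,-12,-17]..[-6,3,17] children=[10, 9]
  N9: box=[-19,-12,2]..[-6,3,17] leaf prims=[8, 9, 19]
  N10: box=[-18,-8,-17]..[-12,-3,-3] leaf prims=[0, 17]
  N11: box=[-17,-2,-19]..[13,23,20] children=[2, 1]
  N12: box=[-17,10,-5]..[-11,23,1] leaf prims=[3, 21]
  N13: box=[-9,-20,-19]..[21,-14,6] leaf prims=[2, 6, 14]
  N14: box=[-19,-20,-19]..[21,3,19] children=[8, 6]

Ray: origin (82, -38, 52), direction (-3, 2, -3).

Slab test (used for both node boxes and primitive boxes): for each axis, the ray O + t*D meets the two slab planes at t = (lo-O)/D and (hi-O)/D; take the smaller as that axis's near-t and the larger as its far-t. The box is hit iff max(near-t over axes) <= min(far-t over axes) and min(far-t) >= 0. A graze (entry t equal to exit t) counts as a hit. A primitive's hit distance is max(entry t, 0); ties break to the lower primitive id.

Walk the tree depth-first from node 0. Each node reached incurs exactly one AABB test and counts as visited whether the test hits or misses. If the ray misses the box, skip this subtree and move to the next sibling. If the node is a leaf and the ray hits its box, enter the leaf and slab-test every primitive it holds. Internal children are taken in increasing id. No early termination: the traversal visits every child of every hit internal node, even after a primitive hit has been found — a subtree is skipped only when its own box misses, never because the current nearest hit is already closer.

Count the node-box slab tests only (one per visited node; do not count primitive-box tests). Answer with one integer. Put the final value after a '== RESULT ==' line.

Walk:
N0 x:[61/3,101/3] y:[9,61/2] z:[32/3,71/3] -> hit [61/3,71/3], descend [11, 14]
  N11 x:[23,33] y:[18,61/2] z:[32/3,71/3] -> hit [23,71/3], descend [1, 2]
    N1 x:[77/3,94/3] y:[18,59/2] z:[32/3,17] -> miss, prune
    N2 x:[23,33] y:[22,61/2] z:[17,71/3] -> hit [23,71/3], descend [7, 12]
      N7 x:[23,97/3] y:[22,27] z:[56/3,71/3] -> hit [23,71/3] leaf, test {P1(miss), P15(miss), P16@t=23}
      N12 x:[31,33] y:[24,61/2] z:[17,19] -> miss, prune
  N14 x:[61/3,101/3] y:[9,41/2] z:[11,71/3] -> hit [61/3,41/2], descend [6, 8]
    N6 x:[61/3,91/3] y:[9,37/2] z:[11,71/3] -> miss, prune
    N8 x:[88/3,101/3] y:[13,41/2] z:[35/3,23] -> miss, prune

order=[0, 11, 1, 2, 7, 12, 14, 6, 8]  |boxes|=9  |leaves|=1  hit=P16

== RESULT ==
9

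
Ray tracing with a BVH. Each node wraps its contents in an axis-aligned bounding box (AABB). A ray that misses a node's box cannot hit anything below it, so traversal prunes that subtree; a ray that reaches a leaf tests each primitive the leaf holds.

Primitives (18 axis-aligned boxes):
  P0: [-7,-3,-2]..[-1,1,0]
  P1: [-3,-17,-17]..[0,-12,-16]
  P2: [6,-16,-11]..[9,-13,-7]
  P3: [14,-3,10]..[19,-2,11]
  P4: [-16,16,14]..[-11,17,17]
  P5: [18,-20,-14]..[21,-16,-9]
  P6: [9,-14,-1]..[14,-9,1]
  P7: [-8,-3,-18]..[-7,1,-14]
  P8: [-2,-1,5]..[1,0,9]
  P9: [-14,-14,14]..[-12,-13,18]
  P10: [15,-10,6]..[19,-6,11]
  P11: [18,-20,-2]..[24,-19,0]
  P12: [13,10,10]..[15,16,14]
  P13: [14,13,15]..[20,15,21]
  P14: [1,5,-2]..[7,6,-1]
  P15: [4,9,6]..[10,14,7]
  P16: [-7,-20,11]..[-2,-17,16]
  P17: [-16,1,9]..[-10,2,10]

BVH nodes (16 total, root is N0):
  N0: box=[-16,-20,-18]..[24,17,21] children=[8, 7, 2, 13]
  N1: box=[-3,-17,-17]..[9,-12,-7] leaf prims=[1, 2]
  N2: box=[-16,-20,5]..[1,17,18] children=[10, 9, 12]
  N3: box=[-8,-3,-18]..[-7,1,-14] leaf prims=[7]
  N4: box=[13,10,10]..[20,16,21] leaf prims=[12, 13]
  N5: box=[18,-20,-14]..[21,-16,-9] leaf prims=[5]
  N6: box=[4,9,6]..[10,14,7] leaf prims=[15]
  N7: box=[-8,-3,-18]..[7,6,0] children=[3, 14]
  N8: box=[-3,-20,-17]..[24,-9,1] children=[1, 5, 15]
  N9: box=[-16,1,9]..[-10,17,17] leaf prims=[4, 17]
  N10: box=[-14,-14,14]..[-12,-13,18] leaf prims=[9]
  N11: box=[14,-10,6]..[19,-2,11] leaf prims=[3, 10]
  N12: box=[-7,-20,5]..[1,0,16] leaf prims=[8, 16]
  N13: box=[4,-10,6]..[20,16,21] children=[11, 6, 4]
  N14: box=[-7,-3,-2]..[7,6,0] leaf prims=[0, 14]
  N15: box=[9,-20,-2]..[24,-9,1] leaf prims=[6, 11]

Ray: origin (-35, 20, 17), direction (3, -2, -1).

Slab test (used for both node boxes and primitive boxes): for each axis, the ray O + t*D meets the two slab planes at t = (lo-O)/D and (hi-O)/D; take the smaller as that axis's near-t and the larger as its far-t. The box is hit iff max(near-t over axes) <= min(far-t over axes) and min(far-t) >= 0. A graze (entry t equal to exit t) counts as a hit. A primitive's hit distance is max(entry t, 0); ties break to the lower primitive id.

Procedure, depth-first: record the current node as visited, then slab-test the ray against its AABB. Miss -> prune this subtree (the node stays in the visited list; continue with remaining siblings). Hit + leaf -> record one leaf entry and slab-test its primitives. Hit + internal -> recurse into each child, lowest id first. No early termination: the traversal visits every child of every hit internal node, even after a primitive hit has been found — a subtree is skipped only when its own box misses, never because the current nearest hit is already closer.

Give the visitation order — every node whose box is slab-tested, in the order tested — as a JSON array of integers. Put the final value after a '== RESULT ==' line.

Walk:
N0 x:[19/3,59/3] y:[3/2,20] z:[-4,35] -> hit [19/3,59/3], descend [2, 7, 8, 13]
  N2 x:[19/3,12] y:[3/2,20] z:[-1,12] -> hit [19/3,12], descend [9, 10, 12]
    N9 x:[19/3,25/3] y:[3/2,19/2] z:[0,8] -> hit [19/3,8] leaf, test {P4(miss), P17(miss)}
    N10 x:[7,23/3] y:[33/2,17] z:[-1,3] -> miss, prune
    N12 x:[28/3,12] y:[10,20] z:[1,12] -> hit [10,12] leaf, test {P8(miss), P16(miss)}
  N7 x:[9,14] y:[7,23/2] z:[17,35] -> miss, prune
  N8 x:[32/3,59/3] y:[29/2,20] z:[16,34] -> hit [16,59/3], descend [1, 5, 15]
    N1 x:[32/3,44/3] y:[16,37/2] z:[24,34] -> miss, prune
    N5 x:[53/3,56/3] y:[18,20] z:[26,31] -> miss, prune
    N15 x:[44/3,59/3] y:[29/2,20] z:[16,19] -> hit [16,19] leaf, test {P6@t=16, P11(miss)}
  N13 x:[13,55/3] y:[2,15] z:[-4,11] -> miss, prune

order=[0, 2, 9, 10, 12, 7, 8, 1, 5, 15, 13]  |boxes|=11  |leaves|=3  hit=P6

== RESULT ==
[0, 2, 9, 10, 12, 7, 8, 1, 5, 15, 13]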